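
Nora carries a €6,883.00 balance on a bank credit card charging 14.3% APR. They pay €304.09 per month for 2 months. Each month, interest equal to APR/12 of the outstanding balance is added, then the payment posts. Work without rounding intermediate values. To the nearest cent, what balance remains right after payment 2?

Monthly rate r = 14.3%/12 = 1.19167% = 0.0119167.
Each month: B ← B·(1+r) − €304.09.
Month 1: interest €82.02; balance after payment €6,660.93.
Month 2: interest €79.38; balance after payment €6,436.22.

€6,436.22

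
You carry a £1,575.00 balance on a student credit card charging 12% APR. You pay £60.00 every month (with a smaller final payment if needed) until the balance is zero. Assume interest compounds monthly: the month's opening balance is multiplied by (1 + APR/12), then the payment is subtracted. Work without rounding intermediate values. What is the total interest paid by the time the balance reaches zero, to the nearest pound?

Monthly rate r = 12%/12 = 1% = 0.01.
Payoff takes n = ⌈−ln(1 − rB₀/P)/ln(1+r)⌉ = ⌈30.601⌉ = 31 payments; the last is £36.13.
Total paid = 30·£60.00 + £36.13 = £1,836.13.
Total interest = total paid − principal = £1,836.13 − £1,575.00 = £261.13.

£261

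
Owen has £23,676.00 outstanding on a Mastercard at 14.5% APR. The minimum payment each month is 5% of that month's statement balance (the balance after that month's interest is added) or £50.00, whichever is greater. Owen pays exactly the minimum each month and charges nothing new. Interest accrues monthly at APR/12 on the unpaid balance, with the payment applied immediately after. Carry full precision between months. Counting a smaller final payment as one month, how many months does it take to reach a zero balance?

104 months

Monthly rate r = 14.5%/12 = 1.20833% = 0.0120833.
While 5% of the post-interest balance exceeds £50.00, each month B ← (B·(1+r))·(1 − 0.05), i.e. B shrinks by the factor (1+r)·0.95 = 0.96148.
This holds for months 1–81. Entering month 82 the balance is £982.74; 5% of the post-interest balance is now below £50.00, so the flat £50.00 minimum applies from here.
From month 82 a fixed £50.00 at rate r clears £982.74 in 23 more payments. Total: 81 + 23 = 104 months.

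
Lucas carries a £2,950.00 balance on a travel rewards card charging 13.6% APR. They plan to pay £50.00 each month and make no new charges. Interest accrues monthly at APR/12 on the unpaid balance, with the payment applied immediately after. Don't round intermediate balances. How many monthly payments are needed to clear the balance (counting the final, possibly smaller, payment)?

99 months

Monthly rate r = 13.6%/12 = 1.13333% = 0.0113333.
Recurrence: B ← B·(1+r) − £50.00.
Month 1: interest £33.43; balance after payment £2,933.43.
Month 2: interest £33.25; balance after payment £2,916.68.
Closed form: n = −ln(1 − rB₀/P)/ln(1+r) = −ln(0.33133)/ln(1.01133) ≈ 98.019, so the balance reaches zero during payment 99.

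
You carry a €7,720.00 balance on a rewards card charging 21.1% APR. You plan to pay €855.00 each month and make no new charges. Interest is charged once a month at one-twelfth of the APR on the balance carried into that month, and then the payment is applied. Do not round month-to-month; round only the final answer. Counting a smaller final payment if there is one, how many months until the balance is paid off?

10 months

Monthly rate r = 21.1%/12 = 1.75833% = 0.0175833.
Recurrence: B ← B·(1+r) − €855.00.
Month 1: interest €135.74; balance after payment €7,000.74.
Month 2: interest €123.10; balance after payment €6,268.84.
Closed form: n = −ln(1 − rB₀/P)/ln(1+r) = −ln(0.84124)/ln(1.01758) ≈ 9.918, so the balance reaches zero during payment 10.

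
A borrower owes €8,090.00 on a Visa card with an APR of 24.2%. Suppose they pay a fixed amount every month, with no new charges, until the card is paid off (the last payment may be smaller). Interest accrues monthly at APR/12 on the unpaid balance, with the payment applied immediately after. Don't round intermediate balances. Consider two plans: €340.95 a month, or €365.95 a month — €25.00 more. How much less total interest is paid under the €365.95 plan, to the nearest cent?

Monthly rate r = 24.2%/12 = 2.01667% = 0.0201667.
At €340.95/mo: n = ⌈−ln(1 − rB₀/P)/ln(1+r)⌉ = 33 payments (last €208.37); total interest = total paid − €8,090.00 = €3,028.77.
At €365.95/mo: 30 payments (last €207.17); total interest €2,729.72.
Interest saved = €3,028.77 − €2,729.72 = €299.05.

€299.05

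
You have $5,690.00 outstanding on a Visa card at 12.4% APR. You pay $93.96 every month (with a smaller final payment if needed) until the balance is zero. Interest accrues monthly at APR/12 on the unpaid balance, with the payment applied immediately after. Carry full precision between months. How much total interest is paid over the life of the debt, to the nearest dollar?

Monthly rate r = 12.4%/12 = 1.03333% = 0.0103333.
Payoff takes n = ⌈−ln(1 − rB₀/P)/ln(1+r)⌉ = ⌈95.607⌉ = 96 payments; the last is $57.11.
Total paid = 95·$93.96 + $57.11 = $8,983.31.
Total interest = total paid − principal = $8,983.31 − $5,690.00 = $3,293.31.

$3,293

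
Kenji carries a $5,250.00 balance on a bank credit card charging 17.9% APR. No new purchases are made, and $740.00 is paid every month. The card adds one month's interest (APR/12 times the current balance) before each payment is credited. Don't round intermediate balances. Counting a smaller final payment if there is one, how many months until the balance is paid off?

8 payments

Monthly rate r = 17.9%/12 = 1.49167% = 0.0149167.
Recurrence: B ← B·(1+r) − $740.00.
Month 1: interest $78.31; balance after payment $4,588.31.
Month 2: interest $68.44; balance after payment $3,916.75.
Closed form: n = −ln(1 − rB₀/P)/ln(1+r) = −ln(0.89417)/ln(1.01492) ≈ 7.555, so the balance reaches zero during payment 8.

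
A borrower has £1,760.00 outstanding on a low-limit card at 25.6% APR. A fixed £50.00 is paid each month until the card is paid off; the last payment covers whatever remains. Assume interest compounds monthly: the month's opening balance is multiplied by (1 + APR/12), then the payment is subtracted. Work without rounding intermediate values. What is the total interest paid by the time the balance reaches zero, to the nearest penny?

£1,532.59

Monthly rate r = 25.6%/12 = 2.13333% = 0.0213333.
Payoff takes n = ⌈−ln(1 − rB₀/P)/ln(1+r)⌉ = ⌈65.850⌉ = 66 payments; the last is £42.59.
Total paid = 65·£50.00 + £42.59 = £3,292.59.
Total interest = total paid − principal = £3,292.59 − £1,760.00 = £1,532.59.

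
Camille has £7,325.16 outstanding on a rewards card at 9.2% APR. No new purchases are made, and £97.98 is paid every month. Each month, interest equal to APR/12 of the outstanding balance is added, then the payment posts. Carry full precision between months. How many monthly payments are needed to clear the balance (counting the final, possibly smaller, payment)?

Monthly rate r = 9.2%/12 = 0.766667% = 0.00766667.
Recurrence: B ← B·(1+r) − £97.98.
Month 1: interest £56.16; balance after payment £7,283.34.
Month 2: interest £55.84; balance after payment £7,241.20.
Closed form: n = −ln(1 − rB₀/P)/ln(1+r) = −ln(0.42683)/ln(1.00767) ≈ 111.474, so the balance reaches zero during payment 112.

112 payments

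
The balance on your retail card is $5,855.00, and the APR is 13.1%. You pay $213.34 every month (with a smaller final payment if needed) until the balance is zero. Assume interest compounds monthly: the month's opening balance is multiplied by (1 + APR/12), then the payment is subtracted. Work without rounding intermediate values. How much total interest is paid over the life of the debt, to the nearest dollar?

Monthly rate r = 13.1%/12 = 1.09167% = 0.0109167.
Payoff takes n = ⌈−ln(1 − rB₀/P)/ln(1+r)⌉ = ⌈32.798⌉ = 33 payments; the last is $170.47.
Total paid = 32·$213.34 + $170.47 = $6,997.35.
Total interest = total paid − principal = $6,997.35 − $5,855.00 = $1,142.35.

$1,142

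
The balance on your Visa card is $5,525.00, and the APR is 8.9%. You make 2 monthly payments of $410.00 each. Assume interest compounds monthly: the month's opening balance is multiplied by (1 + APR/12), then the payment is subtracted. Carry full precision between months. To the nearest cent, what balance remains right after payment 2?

$4,784.22

Monthly rate r = 8.9%/12 = 0.741667% = 0.00741667.
Each month: B ← B·(1+r) − $410.00.
Month 1: interest $40.98; balance after payment $5,155.98.
Month 2: interest $38.24; balance after payment $4,784.22.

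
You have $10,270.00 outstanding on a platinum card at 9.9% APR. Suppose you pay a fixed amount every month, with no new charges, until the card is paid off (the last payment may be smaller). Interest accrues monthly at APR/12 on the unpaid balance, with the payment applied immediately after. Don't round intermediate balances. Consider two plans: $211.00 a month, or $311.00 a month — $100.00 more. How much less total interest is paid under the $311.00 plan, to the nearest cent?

$1,146.03

Monthly rate r = 9.9%/12 = 0.825% = 0.00825.
At $211.00/mo: n = ⌈−ln(1 − rB₀/P)/ln(1+r)⌉ = 63 payments (last $103.31); total interest = total paid − $10,270.00 = $2,915.31.
At $311.00/mo: 39 payments (last $221.28); total interest $1,769.28.
Interest saved = $2,915.31 − $1,769.28 = $1,146.03.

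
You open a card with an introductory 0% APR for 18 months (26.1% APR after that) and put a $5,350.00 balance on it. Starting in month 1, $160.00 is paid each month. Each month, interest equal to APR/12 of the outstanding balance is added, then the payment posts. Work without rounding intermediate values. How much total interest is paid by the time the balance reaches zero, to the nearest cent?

Promo months 1–18 at r₀ = 0%/12 = 0; months 19+ at r₁ = 26.1%/12 = 0.02175.
After month 18 (no interest yet): B = $5,350.00 − 18·$160.00 = $2,470.00.
Then at r₁ with $160.00/mo: n₂ = −ln(1 − r₁·B/P)/ln(1+r₁) ≈ 19.01 → 20 more payments.
Total paid = 37·$160.00 + $2.26 = $5,922.26; interest = $5,922.26 − $5,350.00 = $572.26.

$572.26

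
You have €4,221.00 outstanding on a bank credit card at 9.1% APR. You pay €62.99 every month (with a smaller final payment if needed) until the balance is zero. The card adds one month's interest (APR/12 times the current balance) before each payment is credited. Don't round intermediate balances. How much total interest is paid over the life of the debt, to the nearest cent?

Monthly rate r = 9.1%/12 = 0.758333% = 0.00758333.
Payoff takes n = ⌈−ln(1 − rB₀/P)/ln(1+r)⌉ = ⌈93.929⌉ = 94 payments; the last is €58.55.
Total paid = 93·€62.99 + €58.55 = €5,916.62.
Total interest = total paid − principal = €5,916.62 − €4,221.00 = €1,695.62.

€1,695.62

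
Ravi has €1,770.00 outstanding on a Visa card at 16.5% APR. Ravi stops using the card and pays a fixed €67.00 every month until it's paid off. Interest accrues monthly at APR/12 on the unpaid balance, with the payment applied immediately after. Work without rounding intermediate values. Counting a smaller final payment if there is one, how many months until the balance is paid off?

Monthly rate r = 16.5%/12 = 1.375% = 0.01375.
Recurrence: B ← B·(1+r) − €67.00.
Month 1: interest €24.34; balance after payment €1,727.34.
Month 2: interest €23.75; balance after payment €1,684.09.
Closed form: n = −ln(1 − rB₀/P)/ln(1+r) = −ln(0.63675)/ln(1.01375) ≈ 33.052, so the balance reaches zero during payment 34.

34 payments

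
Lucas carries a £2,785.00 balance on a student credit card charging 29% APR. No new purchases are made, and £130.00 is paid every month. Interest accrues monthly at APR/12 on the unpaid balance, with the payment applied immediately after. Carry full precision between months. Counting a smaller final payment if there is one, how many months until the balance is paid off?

31 months

Monthly rate r = 29%/12 = 2.41667% = 0.0241667.
Recurrence: B ← B·(1+r) − £130.00.
Month 1: interest £67.30; balance after payment £2,722.30.
Month 2: interest £65.79; balance after payment £2,658.09.
Closed form: n = −ln(1 − rB₀/P)/ln(1+r) = −ln(0.48228)/ln(1.02417) ≈ 30.539, so the balance reaches zero during payment 31.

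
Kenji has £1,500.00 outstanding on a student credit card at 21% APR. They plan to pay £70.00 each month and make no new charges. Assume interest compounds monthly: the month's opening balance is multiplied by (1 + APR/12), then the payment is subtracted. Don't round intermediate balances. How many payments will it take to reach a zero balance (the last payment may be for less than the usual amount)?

28 months

Monthly rate r = 21%/12 = 1.75% = 0.0175.
Recurrence: B ← B·(1+r) − £70.00.
Month 1: interest £26.25; balance after payment £1,456.25.
Month 2: interest £25.48; balance after payment £1,411.73.
Closed form: n = −ln(1 − rB₀/P)/ln(1+r) = −ln(0.625)/ln(1.0175) ≈ 27.092, so the balance reaches zero during payment 28.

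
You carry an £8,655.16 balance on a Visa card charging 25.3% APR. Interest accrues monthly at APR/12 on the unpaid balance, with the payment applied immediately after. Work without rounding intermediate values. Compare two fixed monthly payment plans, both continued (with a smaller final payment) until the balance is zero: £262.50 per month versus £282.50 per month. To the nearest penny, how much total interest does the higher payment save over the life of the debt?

Monthly rate r = 25.3%/12 = 2.10833% = 0.0210833.
At £262.50/mo: n = ⌈−ln(1 − rB₀/P)/ln(1+r)⌉ = 57 payments (last £246.46); total interest = total paid − £8,655.16 = £6,291.30.
At £282.50/mo: 50 payments (last £216.64); total interest £5,403.98.
Interest saved = £6,291.30 − £5,403.98 = £887.32.

£887.32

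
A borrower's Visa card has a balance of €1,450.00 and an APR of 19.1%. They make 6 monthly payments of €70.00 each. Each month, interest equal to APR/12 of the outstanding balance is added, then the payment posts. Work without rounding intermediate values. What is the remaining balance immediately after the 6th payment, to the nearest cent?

Monthly rate r = 19.1%/12 = 1.59167% = 0.0159167.
Each month: B ← B·(1+r) − €70.00.
Month 1: interest €23.08; balance after payment €1,403.08.
Month 2: interest €22.33; balance after payment €1,355.41.
Month 3: interest €21.57; balance after payment €1,306.99.
Month 4: interest €20.80; balance after payment €1,257.79.
Month 5: interest €20.02; balance after payment €1,207.81.
Month 6: interest €19.22; balance after payment €1,157.03.

€1,157.03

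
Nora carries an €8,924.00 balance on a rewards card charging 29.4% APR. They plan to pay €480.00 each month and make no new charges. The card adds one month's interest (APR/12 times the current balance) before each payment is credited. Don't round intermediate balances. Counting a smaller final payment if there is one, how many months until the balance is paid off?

26 payments

Monthly rate r = 29.4%/12 = 2.45% = 0.0245.
Recurrence: B ← B·(1+r) − €480.00.
Month 1: interest €218.64; balance after payment €8,662.64.
Month 2: interest €212.23; balance after payment €8,394.87.
Closed form: n = −ln(1 − rB₀/P)/ln(1+r) = −ln(0.5445)/ln(1.0245) ≈ 25.114, so the balance reaches zero during payment 26.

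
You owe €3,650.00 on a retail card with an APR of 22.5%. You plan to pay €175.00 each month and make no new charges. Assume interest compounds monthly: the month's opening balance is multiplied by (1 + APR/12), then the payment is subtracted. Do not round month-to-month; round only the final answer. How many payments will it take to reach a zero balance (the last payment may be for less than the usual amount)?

27 months

Monthly rate r = 22.5%/12 = 1.875% = 0.01875.
Recurrence: B ← B·(1+r) − €175.00.
Month 1: interest €68.44; balance after payment €3,543.44.
Month 2: interest €66.44; balance after payment €3,434.88.
Closed form: n = −ln(1 − rB₀/P)/ln(1+r) = −ln(0.60893)/ln(1.01875) ≈ 26.703, so the balance reaches zero during payment 27.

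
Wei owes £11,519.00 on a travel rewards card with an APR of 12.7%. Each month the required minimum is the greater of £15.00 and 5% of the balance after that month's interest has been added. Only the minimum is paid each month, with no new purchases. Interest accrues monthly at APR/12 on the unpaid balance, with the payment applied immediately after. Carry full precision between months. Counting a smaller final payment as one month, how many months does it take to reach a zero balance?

Monthly rate r = 12.7%/12 = 1.05833% = 0.0105833.
While 5% of the post-interest balance exceeds £15.00, each month B ← (B·(1+r))·(1 − 0.05), i.e. B shrinks by the factor (1+r)·0.95 = 0.96005.
This holds for months 1–90. Entering month 91 the balance is £293.79; 5% of the post-interest balance is now below £15.00, so the flat £15.00 minimum applies from here.
From month 91 a fixed £15.00 at rate r clears £293.79 in 23 more payments. Total: 90 + 23 = 113 months.

113 months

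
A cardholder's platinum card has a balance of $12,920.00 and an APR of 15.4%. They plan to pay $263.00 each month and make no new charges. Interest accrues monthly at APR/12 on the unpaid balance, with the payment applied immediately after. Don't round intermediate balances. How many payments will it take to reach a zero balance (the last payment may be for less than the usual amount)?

Monthly rate r = 15.4%/12 = 1.28333% = 0.0128333.
Recurrence: B ← B·(1+r) − $263.00.
Month 1: interest $165.81; balance after payment $12,822.81.
Month 2: interest $164.56; balance after payment $12,724.37.
Closed form: n = −ln(1 − rB₀/P)/ln(1+r) = −ln(0.36956)/ln(1.01283) ≈ 78.064, so the balance reaches zero during payment 79.

79 payments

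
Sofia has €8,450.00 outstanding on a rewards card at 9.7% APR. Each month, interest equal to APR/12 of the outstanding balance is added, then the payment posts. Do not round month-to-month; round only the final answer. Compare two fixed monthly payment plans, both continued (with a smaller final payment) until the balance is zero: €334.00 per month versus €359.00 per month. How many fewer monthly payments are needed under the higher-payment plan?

Monthly rate r = 9.7%/12 = 0.808333% = 0.00808333.
At €334.00/mo: n = ⌈−ln(1 − rB₀/P)/ln(1+r)⌉ = 29 payments (last €139.94); total interest = total paid − €8,450.00 = €1,041.94.
At €359.00/mo: 27 payments (last €77.08); total interest €961.08.
Payments saved = 29 − 27 = 2.

2 fewer payments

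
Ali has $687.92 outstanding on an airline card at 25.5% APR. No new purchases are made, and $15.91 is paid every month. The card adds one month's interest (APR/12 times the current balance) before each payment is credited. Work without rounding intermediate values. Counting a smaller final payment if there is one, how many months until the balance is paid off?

Monthly rate r = 25.5%/12 = 2.125% = 0.02125.
Recurrence: B ← B·(1+r) − $15.91.
Month 1: interest $14.62; balance after payment $686.63.
Month 2: interest $14.59; balance after payment $685.31.
Closed form: n = −ln(1 − rB₀/P)/ln(1+r) = −ln(0.081188)/ln(1.02125) ≈ 119.415, so the balance reaches zero during payment 120.

120 payments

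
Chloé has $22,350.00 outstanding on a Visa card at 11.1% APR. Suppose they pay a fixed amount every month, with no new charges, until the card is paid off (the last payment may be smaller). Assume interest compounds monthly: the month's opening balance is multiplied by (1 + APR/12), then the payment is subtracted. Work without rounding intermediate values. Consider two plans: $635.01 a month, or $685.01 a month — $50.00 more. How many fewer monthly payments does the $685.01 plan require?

Monthly rate r = 11.1%/12 = 0.925% = 0.00925.
At $635.01/mo: n = ⌈−ln(1 − rB₀/P)/ln(1+r)⌉ = 43 payments (last $494.78); total interest = total paid − $22,350.00 = $4,815.20.
At $685.01/mo: 40 payments (last $12.03); total interest $4,377.42.
Payments saved = 43 − 40 = 3.

3 fewer payments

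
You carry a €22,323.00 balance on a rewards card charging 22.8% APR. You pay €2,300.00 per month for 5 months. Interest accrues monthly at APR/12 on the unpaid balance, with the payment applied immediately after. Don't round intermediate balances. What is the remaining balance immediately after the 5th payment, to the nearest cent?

€12,580.43

Monthly rate r = 22.8%/12 = 1.9% = 0.019.
Each month: B ← B·(1+r) − €2,300.00.
Month 1: interest €424.14; balance after payment €20,447.14.
Month 2: interest €388.50; balance after payment €18,535.63.
Month 3: interest €352.18; balance after payment €16,587.81.
Month 4: interest €315.17; balance after payment €14,602.98.
Month 5: interest €277.46; balance after payment €12,580.43.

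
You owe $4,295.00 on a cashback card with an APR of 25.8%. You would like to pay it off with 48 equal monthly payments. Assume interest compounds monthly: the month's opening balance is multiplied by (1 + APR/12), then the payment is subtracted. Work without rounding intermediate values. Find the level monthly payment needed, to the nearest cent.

Monthly rate r = 25.8%/12 = 2.15% = 0.0215.
Level-payment amortization: P = B₀·r / (1 − (1+r)^(−n)) = 4295.00·0.0215 / (1 − 1.0215^(−48)).
Denominator 1 − (1+r)^(−48) = 0.639787986.
P = 92.3425 / 0.639787986 ≈ 144.33.

$144.33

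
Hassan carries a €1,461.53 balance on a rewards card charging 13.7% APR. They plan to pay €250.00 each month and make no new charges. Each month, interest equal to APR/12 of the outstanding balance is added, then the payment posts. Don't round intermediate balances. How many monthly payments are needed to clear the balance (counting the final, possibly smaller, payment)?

7 months

Monthly rate r = 13.7%/12 = 1.14167% = 0.0114167.
Recurrence: B ← B·(1+r) − €250.00.
Month 1: interest €16.69; balance after payment €1,228.22.
Month 2: interest €14.02; balance after payment €992.24.
Closed form: n = −ln(1 − rB₀/P)/ln(1+r) = −ln(0.93326)/ln(1.01142) ≈ 6.085, so the balance reaches zero during payment 7.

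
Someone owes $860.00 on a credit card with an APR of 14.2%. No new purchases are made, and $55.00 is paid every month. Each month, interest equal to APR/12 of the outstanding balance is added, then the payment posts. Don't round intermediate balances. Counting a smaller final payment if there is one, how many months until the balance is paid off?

Monthly rate r = 14.2%/12 = 1.18333% = 0.0118333.
Recurrence: B ← B·(1+r) − $55.00.
Month 1: interest $10.18; balance after payment $815.18.
Month 2: interest $9.65; balance after payment $769.82.
Closed form: n = −ln(1 − rB₀/P)/ln(1+r) = −ln(0.81497)/ln(1.01183) ≈ 17.393, so the balance reaches zero during payment 18.

18 months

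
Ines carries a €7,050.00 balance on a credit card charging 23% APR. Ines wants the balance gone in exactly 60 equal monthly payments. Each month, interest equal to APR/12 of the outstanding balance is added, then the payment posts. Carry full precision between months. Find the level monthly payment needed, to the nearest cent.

€198.74

Monthly rate r = 23%/12 = 1.91667% = 0.0191667.
Level-payment amortization: P = B₀·r / (1 − (1+r)^(−n)) = 7050.00·0.0191667 / (1 − 1.01917^(−60)).
Denominator 1 − (1+r)^(−60) = 0.679898772.
P = 135.125 / 0.679898772 ≈ 198.74.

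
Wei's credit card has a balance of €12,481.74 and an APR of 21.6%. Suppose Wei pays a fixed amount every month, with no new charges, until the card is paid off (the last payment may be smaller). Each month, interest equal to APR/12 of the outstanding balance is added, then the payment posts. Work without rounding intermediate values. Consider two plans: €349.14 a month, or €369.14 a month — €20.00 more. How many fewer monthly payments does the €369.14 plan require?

Monthly rate r = 21.6%/12 = 1.8% = 0.018.
At €349.14/mo: n = ⌈−ln(1 − rB₀/P)/ln(1+r)⌉ = 58 payments (last €285.10); total interest = total paid − €12,481.74 = €7,704.34.
At €369.14/mo: 53 payments (last €216.77); total interest €6,930.31.
Payments saved = 58 − 53 = 5.

5 fewer payments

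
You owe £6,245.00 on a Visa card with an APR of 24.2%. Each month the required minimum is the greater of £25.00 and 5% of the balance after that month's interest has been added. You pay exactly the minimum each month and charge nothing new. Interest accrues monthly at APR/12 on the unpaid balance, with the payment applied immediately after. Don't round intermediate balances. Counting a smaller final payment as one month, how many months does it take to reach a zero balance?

Monthly rate r = 24.2%/12 = 2.01667% = 0.0201667.
While 5% of the post-interest balance exceeds £25.00, each month B ← (B·(1+r))·(1 − 0.05), i.e. B shrinks by the factor (1+r)·0.95 = 0.96916.
This holds for months 1–82. Entering month 83 the balance is £478.52; 5% of the post-interest balance is now below £25.00, so the flat £25.00 minimum applies from here.
From month 83 a fixed £25.00 at rate r clears £478.52 in 25 more payments. Total: 82 + 25 = 107 months.

107 months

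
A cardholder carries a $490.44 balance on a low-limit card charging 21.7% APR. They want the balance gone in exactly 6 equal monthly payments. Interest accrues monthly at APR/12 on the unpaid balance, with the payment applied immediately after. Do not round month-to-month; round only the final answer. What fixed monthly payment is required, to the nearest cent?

Monthly rate r = 21.7%/12 = 1.80833% = 0.0180833.
Level-payment amortization: P = B₀·r / (1 − (1+r)^(−n)) = 490.44·0.0180833 / (1 − 1.01808^(−6)).
Denominator 1 − (1+r)^(−6) = 0.101951001.
P = 8.86879 / 0.101951001 ≈ 86.99.

$86.99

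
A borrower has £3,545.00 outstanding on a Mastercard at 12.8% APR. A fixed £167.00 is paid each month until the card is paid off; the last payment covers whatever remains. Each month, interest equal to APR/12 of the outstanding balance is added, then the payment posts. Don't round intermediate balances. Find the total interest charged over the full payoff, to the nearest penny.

£496.05

Monthly rate r = 12.8%/12 = 1.06667% = 0.0106667.
Payoff takes n = ⌈−ln(1 − rB₀/P)/ln(1+r)⌉ = ⌈24.197⌉ = 25 payments; the last is £33.05.
Total paid = 24·£167.00 + £33.05 = £4,041.05.
Total interest = total paid − principal = £4,041.05 − £3,545.00 = £496.05.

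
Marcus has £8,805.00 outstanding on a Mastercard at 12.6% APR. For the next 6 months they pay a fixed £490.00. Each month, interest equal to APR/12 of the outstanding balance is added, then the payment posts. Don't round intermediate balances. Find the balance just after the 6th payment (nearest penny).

£6,356.22

Monthly rate r = 12.6%/12 = 1.05% = 0.0105.
Each month: B ← B·(1+r) − £490.00.
Month 1: interest £92.45; balance after payment £8,407.45.
Month 2: interest £88.28; balance after payment £8,005.73.
Month 3: interest £84.06; balance after payment £7,599.79.
Month 4: interest £79.80; balance after payment £7,189.59.
Month 5: interest £75.49; balance after payment £6,775.08.
Month 6: interest £71.14; balance after payment £6,356.22.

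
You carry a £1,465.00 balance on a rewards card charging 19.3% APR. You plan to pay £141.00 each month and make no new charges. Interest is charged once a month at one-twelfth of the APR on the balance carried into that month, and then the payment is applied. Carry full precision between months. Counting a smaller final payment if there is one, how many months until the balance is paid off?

12 payments

Monthly rate r = 19.3%/12 = 1.60833% = 0.0160833.
Recurrence: B ← B·(1+r) − £141.00.
Month 1: interest £23.56; balance after payment £1,347.56.
Month 2: interest £21.67; balance after payment £1,228.24.
Closed form: n = −ln(1 − rB₀/P)/ln(1+r) = −ln(0.83289)/ln(1.01608) ≈ 11.460, so the balance reaches zero during payment 12.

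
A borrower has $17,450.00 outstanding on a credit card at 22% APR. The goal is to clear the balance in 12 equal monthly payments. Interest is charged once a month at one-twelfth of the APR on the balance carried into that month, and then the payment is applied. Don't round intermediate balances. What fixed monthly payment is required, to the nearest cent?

Monthly rate r = 22%/12 = 1.83333% = 0.0183333.
Level-payment amortization: P = B₀·r / (1 − (1+r)^(−n)) = 17450.00·0.0183333 / (1 − 1.01833^(−12)).
Denominator 1 − (1+r)^(−12) = 0.195880708.
P = 319.917 / 0.195880708 ≈ 1633.22.

$1,633.22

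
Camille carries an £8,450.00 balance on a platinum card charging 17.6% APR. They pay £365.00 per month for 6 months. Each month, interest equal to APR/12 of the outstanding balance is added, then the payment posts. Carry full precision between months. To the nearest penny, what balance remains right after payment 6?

Monthly rate r = 17.6%/12 = 1.46667% = 0.0146667.
Each month: B ← B·(1+r) − £365.00.
Month 1: interest £123.93; balance after payment £8,208.93.
Month 2: interest £120.40; balance after payment £7,964.33.
Month 3: interest £116.81; balance after payment £7,716.14.
Month 4: interest £113.17; balance after payment £7,464.31.
Month 5: interest £109.48; balance after payment £7,208.79.
Month 6: interest £105.73; balance after payment £6,949.52.

£6,949.52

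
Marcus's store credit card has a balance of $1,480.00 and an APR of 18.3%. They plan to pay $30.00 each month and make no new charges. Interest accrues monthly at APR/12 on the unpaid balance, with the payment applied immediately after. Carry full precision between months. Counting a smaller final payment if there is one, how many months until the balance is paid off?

Monthly rate r = 18.3%/12 = 1.525% = 0.01525.
Recurrence: B ← B·(1+r) − $30.00.
Month 1: interest $22.57; balance after payment $1,472.57.
Month 2: interest $22.46; balance after payment $1,465.03.
Closed form: n = −ln(1 − rB₀/P)/ln(1+r) = −ln(0.24767)/ln(1.01525) ≈ 92.216, so the balance reaches zero during payment 93.

93 months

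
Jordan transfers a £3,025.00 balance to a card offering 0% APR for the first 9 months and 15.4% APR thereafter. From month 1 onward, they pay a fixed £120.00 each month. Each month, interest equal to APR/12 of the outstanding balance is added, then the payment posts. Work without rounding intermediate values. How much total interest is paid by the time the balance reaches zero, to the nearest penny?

£249.72

Promo months 1–9 at r₀ = 0%/12 = 0; months 10+ at r₁ = 15.4%/12 = 0.0128333.
After month 9 (no interest yet): B = £3,025.00 − 9·£120.00 = £1,945.00.
Then at r₁ with £120.00/mo: n₂ = −ln(1 − r₁·B/P)/ln(1+r₁) ≈ 18.29 → 19 more payments.
Total paid = 27·£120.00 + £34.72 = £3,274.72; interest = £3,274.72 − £3,025.00 = £249.72.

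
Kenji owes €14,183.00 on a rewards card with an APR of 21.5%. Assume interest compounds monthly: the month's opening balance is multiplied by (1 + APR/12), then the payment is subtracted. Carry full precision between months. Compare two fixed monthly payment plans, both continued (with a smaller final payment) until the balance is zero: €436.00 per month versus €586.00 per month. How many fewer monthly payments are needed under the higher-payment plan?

Monthly rate r = 21.5%/12 = 1.79167% = 0.0179167.
At €436.00/mo: n = ⌈−ln(1 − rB₀/P)/ln(1+r)⌉ = 50 payments (last €101.52); total interest = total paid − €14,183.00 = €7,282.52.
At €586.00/mo: 33 payments (last €8.81); total interest €4,577.81.
Payments saved = 50 − 33 = 17.

17 fewer payments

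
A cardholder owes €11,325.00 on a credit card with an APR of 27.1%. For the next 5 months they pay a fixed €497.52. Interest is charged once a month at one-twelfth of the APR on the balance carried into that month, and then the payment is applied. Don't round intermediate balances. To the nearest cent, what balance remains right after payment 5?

Monthly rate r = 27.1%/12 = 2.25833% = 0.0225833.
Each month: B ← B·(1+r) − €497.52.
Month 1: interest €255.76; balance after payment €11,083.24.
Month 2: interest €250.30; balance after payment €10,836.01.
Month 3: interest €244.71; balance after payment €10,583.21.
Month 4: interest €239.00; balance after payment €10,324.69.
Month 5: interest €233.17; balance after payment €10,060.34.

€10,060.34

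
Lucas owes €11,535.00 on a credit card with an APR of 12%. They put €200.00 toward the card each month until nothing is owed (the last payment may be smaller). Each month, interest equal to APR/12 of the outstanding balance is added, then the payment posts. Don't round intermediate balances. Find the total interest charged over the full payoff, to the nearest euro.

€5,747

Monthly rate r = 12%/12 = 1% = 0.01.
Payoff takes n = ⌈−ln(1 − rB₀/P)/ln(1+r)⌉ = ⌈86.408⌉ = 87 payments; the last is €81.92.
Total paid = 86·€200.00 + €81.92 = €17,281.92.
Total interest = total paid − principal = €17,281.92 − €11,535.00 = €5,746.92.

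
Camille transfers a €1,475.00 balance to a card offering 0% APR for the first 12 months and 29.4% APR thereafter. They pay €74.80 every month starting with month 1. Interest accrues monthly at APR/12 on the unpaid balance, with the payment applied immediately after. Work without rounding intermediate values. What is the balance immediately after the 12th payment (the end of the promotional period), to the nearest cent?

Promo months 1–12 at r₀ = 0%/12 = 0; months 13+ at r₁ = 29.4%/12 = 0.0245.
After month 12 (no interest yet): B = €1,475.00 − 12·€74.80 = €577.40.

€577.40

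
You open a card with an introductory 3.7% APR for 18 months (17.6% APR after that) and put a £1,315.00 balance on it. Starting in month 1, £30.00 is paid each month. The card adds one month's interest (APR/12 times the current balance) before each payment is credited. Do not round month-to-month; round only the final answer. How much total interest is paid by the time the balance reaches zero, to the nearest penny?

Promo months 1–18 at r₀ = 3.7%/12 = 0.00308333; months 19+ at r₁ = 17.6%/12 = 0.0146667.
After month 18: iterate B ← B·(1+r₀) − £30.00 for 18 months → £835.54.
Then at r₁ with £30.00/mo: n₂ = −ln(1 − r₁·B/P)/ln(1+r₁) ≈ 36.06 → 37 more payments.
Total paid = 54·£30.00 + £1.88 = £1,621.88; interest = £1,621.88 − £1,315.00 = £306.88.

£306.88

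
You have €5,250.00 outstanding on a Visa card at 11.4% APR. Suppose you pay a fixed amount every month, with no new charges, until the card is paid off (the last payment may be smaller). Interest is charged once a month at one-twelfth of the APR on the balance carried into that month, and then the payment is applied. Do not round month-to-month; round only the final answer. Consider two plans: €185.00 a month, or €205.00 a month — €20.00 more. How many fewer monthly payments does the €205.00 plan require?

Monthly rate r = 11.4%/12 = 0.95% = 0.0095.
At €185.00/mo: n = ⌈−ln(1 − rB₀/P)/ln(1+r)⌉ = 34 payments (last €41.93); total interest = total paid − €5,250.00 = €896.93.
At €205.00/mo: 30 payments (last €99.52); total interest €794.52.
Payments saved = 34 − 30 = 4.

4 fewer payments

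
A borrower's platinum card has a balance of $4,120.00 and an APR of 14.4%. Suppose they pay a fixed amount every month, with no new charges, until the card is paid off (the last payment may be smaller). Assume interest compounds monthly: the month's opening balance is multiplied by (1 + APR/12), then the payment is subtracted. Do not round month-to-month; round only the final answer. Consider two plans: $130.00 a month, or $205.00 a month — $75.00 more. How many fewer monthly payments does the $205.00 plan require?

Monthly rate r = 14.4%/12 = 1.2% = 0.012.
At $130.00/mo: n = ⌈−ln(1 − rB₀/P)/ln(1+r)⌉ = 41 payments (last $15.22); total interest = total paid − $4,120.00 = $1,095.22.
At $205.00/mo: 24 payments (last $28.01); total interest $623.01.
Payments saved = 41 − 24 = 17.

17 fewer payments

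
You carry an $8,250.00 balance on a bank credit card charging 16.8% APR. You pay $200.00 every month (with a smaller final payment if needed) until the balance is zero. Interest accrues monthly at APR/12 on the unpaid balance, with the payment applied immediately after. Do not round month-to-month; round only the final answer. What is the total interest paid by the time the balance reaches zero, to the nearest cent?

$4,144.08

Monthly rate r = 16.8%/12 = 1.4% = 0.014.
Payoff takes n = ⌈−ln(1 − rB₀/P)/ln(1+r)⌉ = ⌈61.970⌉ = 62 payments; the last is $194.08.
Total paid = 61·$200.00 + $194.08 = $12,394.08.
Total interest = total paid − principal = $12,394.08 − $8,250.00 = $4,144.08.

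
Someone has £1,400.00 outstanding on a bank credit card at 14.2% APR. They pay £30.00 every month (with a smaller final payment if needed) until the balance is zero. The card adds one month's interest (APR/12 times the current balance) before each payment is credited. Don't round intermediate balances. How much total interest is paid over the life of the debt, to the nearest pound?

£649

Monthly rate r = 14.2%/12 = 1.18333% = 0.0118333.
Payoff takes n = ⌈−ln(1 − rB₀/P)/ln(1+r)⌉ = ⌈68.299⌉ = 69 payments; the last is £9.00.
Total paid = 68·£30.00 + £9.00 = £2,049.00.
Total interest = total paid − principal = £2,049.00 − £1,400.00 = £649.00.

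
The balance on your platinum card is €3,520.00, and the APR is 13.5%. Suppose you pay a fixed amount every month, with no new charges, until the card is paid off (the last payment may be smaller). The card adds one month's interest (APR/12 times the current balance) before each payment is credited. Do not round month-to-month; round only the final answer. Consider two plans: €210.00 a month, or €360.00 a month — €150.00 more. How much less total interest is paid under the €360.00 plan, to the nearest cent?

€172.21

Monthly rate r = 13.5%/12 = 1.125% = 0.01125.
At €210.00/mo: n = ⌈−ln(1 − rB₀/P)/ln(1+r)⌉ = 19 payments (last €142.72); total interest = total paid − €3,520.00 = €402.72.
At €360.00/mo: 11 payments (last €150.51); total interest €230.51.
Interest saved = €402.72 − €230.51 = €172.21.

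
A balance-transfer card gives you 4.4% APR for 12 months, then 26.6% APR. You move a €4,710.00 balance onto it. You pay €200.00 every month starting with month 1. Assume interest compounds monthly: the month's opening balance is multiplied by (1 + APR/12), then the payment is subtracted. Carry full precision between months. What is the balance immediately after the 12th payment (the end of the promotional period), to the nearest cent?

€2,472.47

Promo months 1–12 at r₀ = 4.4%/12 = 0.00366667; months 13+ at r₁ = 26.6%/12 = 0.0221667.
After month 12: iterate B ← B·(1+r₀) − €200.00 for 12 months → €2,472.47.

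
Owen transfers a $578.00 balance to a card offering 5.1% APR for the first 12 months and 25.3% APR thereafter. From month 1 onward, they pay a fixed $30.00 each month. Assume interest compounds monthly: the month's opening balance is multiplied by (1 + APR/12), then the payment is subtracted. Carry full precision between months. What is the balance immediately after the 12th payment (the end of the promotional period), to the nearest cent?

$239.64

Promo months 1–12 at r₀ = 5.1%/12 = 0.00425; months 13+ at r₁ = 25.3%/12 = 0.0210833.
After month 12: iterate B ← B·(1+r₀) − $30.00 for 12 months → $239.64.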